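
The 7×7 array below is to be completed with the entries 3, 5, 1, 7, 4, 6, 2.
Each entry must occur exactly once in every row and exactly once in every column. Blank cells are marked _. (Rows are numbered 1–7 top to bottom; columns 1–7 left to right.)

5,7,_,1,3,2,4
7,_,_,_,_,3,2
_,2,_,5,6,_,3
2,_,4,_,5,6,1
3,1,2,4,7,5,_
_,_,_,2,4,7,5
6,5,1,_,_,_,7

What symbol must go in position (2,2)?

4

Row 1, column 3: row 1 has {3, 5, 1, 7, 4, 2} and column 3 has {1, 4, 2}, leaving only 6.
Row 2, column 3: row 2 has {3, 7, 2} and column 3 has {1, 4, 6, 2}, leaving only 5.
Row 2, column 4: row 2 has {3, 5, 7, 2} and column 4 has {5, 1, 4, 2}, leaving only 6.
Row 2 already has {3, 5, 7, 6, 2} and column 2 already has {5, 1, 7, 2}, so row 2, column 2 must be 4.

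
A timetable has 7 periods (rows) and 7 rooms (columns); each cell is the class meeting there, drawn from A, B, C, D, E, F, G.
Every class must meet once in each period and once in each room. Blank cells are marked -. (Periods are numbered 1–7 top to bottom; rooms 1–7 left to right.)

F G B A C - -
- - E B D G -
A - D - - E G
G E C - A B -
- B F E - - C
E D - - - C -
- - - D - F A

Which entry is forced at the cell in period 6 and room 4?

Period 1, room 6: period 1 has {A, B, C, F, G} and room 6 has {B, C, E, F, G}, leaving only D.
Period 1, room 7: period 1 has {A, B, C, D, F, G} and room 7 has {A, C, G}, leaving only E.
Period 2, room 1: period 2 has {B, D, E, G} and room 1 has {A, E, F, G}, leaving only C.
Period 2, room 7: period 2 has {B, C, D, E, G} and room 7 has {A, C, E, G}, leaving only F.
Period 2, room 2: period 2 has {B, C, D, E, F, G} and room 2 has {B, D, E, G}, leaving only A.
Period 4, room 4: period 4 has {A, B, C, E, G} and room 4 has {A, B, D, E}, leaving only F.
Period 6 already has {C, D, E} and room 4 already has {A, B, D, E, F}, so period 6, room 4 must be G.

G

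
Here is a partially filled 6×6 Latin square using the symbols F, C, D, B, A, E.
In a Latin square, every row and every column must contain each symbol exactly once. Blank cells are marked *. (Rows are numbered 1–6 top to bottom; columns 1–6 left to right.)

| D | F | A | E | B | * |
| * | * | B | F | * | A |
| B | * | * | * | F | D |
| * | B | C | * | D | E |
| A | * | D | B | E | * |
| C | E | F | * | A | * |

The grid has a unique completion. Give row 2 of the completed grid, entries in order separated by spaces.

E D B F C A

Row 2, column 1: row 2 has {F, B, A} and column 1 has {C, D, B, A}, leaving only E.
Row 2, column 5: row 2 has {F, B, A, E} and column 5 has {F, D, B, A, E}, leaving only C.
Row 2, column 2: row 2 has {F, C, B, A, E} and column 2 has {F, B, E}, leaving only D.
So row 2 reads: E D B F C A.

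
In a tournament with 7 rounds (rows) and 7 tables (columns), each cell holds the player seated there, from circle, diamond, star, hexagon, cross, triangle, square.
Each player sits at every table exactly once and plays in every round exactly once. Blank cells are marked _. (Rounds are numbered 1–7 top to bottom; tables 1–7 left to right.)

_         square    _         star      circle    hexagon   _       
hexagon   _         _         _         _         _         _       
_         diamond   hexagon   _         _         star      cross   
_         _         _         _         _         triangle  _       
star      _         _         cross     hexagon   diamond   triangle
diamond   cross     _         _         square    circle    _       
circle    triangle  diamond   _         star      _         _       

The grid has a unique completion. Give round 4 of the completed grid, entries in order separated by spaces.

Round 1, table 7: round 1 has {circle, star, hexagon, square} and table 7 has {cross, triangle}, leaving only diamond.
Round 3, table 5: round 3 has {diamond, star, hexagon, cross} and table 5 has {circle, star, hexagon, square}, leaving only triangle.
Round 3, table 1: round 3 has {diamond, star, hexagon, cross, triangle} and table 1 has {circle, diamond, star, hexagon}, leaving only square.
Round 4, table 1: round 4 has {triangle} and table 1 has {circle, diamond, star, hexagon, square}, leaving only cross.
Round 4, table 5: round 4 has {cross, triangle} and table 5 has {circle, star, hexagon, triangle, square}, leaving only diamond.
Round 1, table 1: round 1 has {circle, diamond, star, hexagon, square} and table 1 has {circle, diamond, star, hexagon, cross, square}, leaving only triangle.
Round 1, table 3: round 1 has {circle, diamond, star, hexagon, triangle, square} and table 3 has {diamond, hexagon}, leaving only cross.
Round 2, table 5: round 2 has {hexagon} and table 5 has {circle, diamond, star, hexagon, triangle, square}, leaving only cross.
Round 2, table 6: round 2 has {hexagon, cross} and table 6 has {circle, diamond, star, hexagon, triangle}, leaving only square.
Round 3, table 4: round 3 has {diamond, star, hexagon, cross, triangle, square} and table 4 has {star, cross}, leaving only circle.
Round 5, table 2: round 5 has {diamond, star, hexagon, cross, triangle} and table 2 has {diamond, cross, triangle, square}, leaving only circle.
Round 2, table 2: round 2 has {hexagon, cross, square} and table 2 has {circle, diamond, cross, triangle, square}, leaving only star.
Round 4, table 2: round 4 has {diamond, cross, triangle} and table 2 has {circle, diamond, star, cross, triangle, square}, leaving only hexagon.
Round 4, table 4: round 4 has {diamond, hexagon, cross, triangle} and table 4 has {circle, star, cross}, leaving only square.
Round 2, table 7: round 2 has {star, hexagon, cross, square} and table 7 has {diamond, cross, triangle}, leaving only circle.
Round 4, table 7: round 4 has {diamond, hexagon, cross, triangle, square} and table 7 has {circle, diamond, cross, triangle}, leaving only star.
Round 4, table 3: round 4 has {diamond, star, hexagon, cross, triangle, square} and table 3 has {diamond, hexagon, cross}, leaving only circle.
So round 4 reads: cross hexagon circle square diamond triangle star.

cross hexagon circle square diamond triangle star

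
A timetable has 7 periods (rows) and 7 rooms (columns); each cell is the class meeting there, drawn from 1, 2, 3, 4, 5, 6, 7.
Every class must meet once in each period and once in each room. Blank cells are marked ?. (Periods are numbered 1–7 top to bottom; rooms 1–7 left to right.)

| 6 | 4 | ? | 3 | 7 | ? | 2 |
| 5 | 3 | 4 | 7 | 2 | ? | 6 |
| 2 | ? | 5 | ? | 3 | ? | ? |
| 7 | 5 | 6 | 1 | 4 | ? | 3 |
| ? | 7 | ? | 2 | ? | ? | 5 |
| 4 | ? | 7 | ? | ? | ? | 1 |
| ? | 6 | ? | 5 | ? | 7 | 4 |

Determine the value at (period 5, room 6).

Period 1, room 3: period 1 has {2, 3, 4, 6, 7} and room 3 has {4, 5, 6, 7}, leaving only 1.
Period 1, room 6: period 1 has {1, 2, 3, 4, 6, 7} and room 6 has {7}, leaving only 5.
Period 2, room 6: period 2 has {2, 3, 4, 5, 6, 7} and room 6 has {5, 7}, leaving only 1.
Period 3, room 2: period 3 has {2, 3, 5} and room 2 has {3, 4, 5, 6, 7}, leaving only 1.
Period 3, room 7: period 3 has {1, 2, 3, 5} and room 7 has {1, 2, 3, 4, 5, 6}, leaving only 7.
Period 4, room 6: period 4 has {1, 3, 4, 5, 6, 7} and room 6 has {1, 5, 7}, leaving only 2.
Period 5, room 3: period 5 has {2, 5, 7} and room 3 has {1, 4, 5, 6, 7}, leaving only 3.
Period 5, room 1: period 5 has {2, 3, 5, 7} and room 1 has {2, 4, 5, 6, 7}, leaving only 1.
Period 5, room 5: period 5 has {1, 2, 3, 5, 7} and room 5 has {2, 3, 4, 7}, leaving only 6.
Period 5 already has {1, 2, 3, 5, 6, 7} and room 6 already has {1, 2, 5, 7}, so period 5, room 6 must be 4.

4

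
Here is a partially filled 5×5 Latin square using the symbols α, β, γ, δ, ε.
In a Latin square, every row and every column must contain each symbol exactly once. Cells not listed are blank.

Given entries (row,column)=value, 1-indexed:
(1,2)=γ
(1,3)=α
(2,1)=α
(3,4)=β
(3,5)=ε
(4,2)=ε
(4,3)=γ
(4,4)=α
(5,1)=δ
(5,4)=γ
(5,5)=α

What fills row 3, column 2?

Row 3, column 1: row 3 has {β, ε} and column 1 has {α, δ}, leaving only γ.
Row 3, column 3: row 3 has {β, γ, ε} and column 3 has {α, γ}, leaving only δ.
Row 3 already has {β, γ, δ, ε} and column 2 already has {γ, ε}, so row 3, column 2 must be α.

α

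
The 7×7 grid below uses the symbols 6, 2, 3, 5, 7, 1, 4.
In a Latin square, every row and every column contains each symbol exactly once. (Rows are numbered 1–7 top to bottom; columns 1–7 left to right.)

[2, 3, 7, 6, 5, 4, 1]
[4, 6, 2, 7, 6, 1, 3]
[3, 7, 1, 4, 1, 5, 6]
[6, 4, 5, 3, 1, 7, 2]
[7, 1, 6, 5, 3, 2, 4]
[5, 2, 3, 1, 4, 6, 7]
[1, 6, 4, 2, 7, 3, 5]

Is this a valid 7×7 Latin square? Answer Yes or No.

No

Row 3 contains 1 twice (at columns 3 and 5); row 2 is also not a permutation.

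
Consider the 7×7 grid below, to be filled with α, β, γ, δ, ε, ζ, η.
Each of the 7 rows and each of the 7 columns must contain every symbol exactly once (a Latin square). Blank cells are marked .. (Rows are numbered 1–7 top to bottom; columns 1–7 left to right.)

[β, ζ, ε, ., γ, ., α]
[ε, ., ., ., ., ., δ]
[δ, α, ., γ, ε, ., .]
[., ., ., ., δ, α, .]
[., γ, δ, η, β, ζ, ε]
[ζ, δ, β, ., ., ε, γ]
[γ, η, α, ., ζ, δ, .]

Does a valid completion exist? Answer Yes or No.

Yes

No row or column among the givens repeats a symbol, and propagating forced cells runs into no contradiction.
One valid completion exists (for instance, β ζ ε δ γ η α / ε β η ζ α γ δ / δ α ζ γ ε β η / η ε γ β δ α ζ / α γ δ η β ζ ε / ζ δ β α η ε γ / γ η α ε ζ δ β).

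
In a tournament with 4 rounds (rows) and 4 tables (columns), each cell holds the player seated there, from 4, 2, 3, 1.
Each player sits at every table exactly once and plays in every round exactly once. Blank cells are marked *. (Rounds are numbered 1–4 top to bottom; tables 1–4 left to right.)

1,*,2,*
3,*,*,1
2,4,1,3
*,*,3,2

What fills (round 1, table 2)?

Round 1 already has {2, 1} and table 2 already has {4}, so round 1, table 2 must be 3.

3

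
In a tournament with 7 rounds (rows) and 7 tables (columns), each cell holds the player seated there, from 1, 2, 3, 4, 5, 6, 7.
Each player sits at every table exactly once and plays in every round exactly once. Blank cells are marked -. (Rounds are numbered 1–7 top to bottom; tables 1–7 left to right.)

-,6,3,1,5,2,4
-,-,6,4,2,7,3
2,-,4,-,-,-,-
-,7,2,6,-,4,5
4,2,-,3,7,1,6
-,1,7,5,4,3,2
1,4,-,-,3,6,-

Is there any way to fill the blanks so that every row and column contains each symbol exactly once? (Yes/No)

No

Round 1, table 1: round 1 has {1, 2, 3, 4, 5, 6} and table 1 has {1, 2, 4}, so it must be 7.
Round 2, table 1: round 2 has {2, 3, 4, 6, 7} and table 1 has {1, 2, 4, 7}, so it must be 5.
Now round 2, table 2: round 2 together with table 2 already contain {1, 2, 3, 4, 5, 6, 7} — every symbol — so nothing can go there. The grid has no valid completion.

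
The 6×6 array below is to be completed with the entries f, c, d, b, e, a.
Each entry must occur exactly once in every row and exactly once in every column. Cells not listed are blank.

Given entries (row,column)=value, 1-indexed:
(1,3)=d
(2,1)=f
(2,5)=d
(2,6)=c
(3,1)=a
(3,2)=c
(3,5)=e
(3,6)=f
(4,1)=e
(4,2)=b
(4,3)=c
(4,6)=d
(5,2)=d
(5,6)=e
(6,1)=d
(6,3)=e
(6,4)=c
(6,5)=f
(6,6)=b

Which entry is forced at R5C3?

Row 1, column 6: row 1 has {d} and column 6 has {f, c, d, b, e}, leaving only a.
Row 3, column 3: row 3 has {f, c, e, a} and column 3 has {c, d, e}, leaving only b.
Row 2, column 3: row 2 has {f, c, d} and column 3 has {c, d, b, e}, leaving only a.
Row 5 already has {d, e} and column 3 already has {c, d, b, e, a}, so row 5, column 3 must be f.

f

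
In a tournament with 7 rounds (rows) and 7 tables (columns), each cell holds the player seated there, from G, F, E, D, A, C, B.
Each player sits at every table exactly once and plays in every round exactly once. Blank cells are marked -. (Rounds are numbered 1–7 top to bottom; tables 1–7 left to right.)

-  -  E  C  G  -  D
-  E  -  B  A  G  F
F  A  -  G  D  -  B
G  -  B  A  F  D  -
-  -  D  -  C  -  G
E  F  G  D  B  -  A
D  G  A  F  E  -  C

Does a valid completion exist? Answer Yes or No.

No

Round 1, table 2: round 1 has {G, E, D, C} and table 2 has {G, F, E, A}, so it must be B.
Now round 5, table 2: round 5 together with table 2 already contain {G, F, E, D, A, C, B} — every symbol — so nothing can go there. The grid has no valid completion.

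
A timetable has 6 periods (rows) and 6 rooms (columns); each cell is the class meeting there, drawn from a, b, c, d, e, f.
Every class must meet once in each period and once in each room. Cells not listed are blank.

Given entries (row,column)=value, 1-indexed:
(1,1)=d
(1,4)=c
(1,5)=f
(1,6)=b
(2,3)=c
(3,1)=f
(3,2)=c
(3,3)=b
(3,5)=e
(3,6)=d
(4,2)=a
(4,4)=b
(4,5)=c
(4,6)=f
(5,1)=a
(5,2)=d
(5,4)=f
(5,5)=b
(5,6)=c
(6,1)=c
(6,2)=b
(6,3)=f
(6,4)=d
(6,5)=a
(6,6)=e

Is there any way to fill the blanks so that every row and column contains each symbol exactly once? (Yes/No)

No period or room among the givens repeats a symbol, and propagating forced cells runs into no contradiction.
One valid completion exists (for instance, d e a c f b / b f c e d a / f c b a e d / e a d b c f / a d e f b c / c b f d a e).

Yes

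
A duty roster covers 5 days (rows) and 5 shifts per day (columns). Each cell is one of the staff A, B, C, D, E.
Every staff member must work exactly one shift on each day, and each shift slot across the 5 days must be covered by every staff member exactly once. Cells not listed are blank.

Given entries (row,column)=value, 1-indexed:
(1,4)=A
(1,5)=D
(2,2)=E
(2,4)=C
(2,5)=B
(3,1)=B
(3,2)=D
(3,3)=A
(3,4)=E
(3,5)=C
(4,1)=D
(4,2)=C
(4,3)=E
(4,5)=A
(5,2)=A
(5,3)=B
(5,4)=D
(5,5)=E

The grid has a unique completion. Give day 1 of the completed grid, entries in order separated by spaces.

E B C A D

Day 1, shift 2: day 1 has {A, D} and shift 2 has {A, C, D, E}, leaving only B.
Day 1, shift 3: day 1 has {A, B, D} and shift 3 has {A, B, E}, leaving only C.
Day 1, shift 1: day 1 has {A, B, C, D} and shift 1 has {B, D}, leaving only E.
So day 1 reads: E B C A D.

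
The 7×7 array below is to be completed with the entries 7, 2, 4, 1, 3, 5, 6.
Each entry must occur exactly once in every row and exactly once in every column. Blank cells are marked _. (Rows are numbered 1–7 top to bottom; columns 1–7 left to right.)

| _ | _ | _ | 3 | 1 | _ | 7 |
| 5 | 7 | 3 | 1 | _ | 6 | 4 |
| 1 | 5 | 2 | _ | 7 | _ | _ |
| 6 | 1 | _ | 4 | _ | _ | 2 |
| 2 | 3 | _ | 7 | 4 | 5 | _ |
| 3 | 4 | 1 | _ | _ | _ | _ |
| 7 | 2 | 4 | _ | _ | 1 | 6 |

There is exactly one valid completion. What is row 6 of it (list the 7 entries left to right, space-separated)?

Row 6, column 7: row 6 has {4, 1, 3} and column 7 has {7, 2, 4, 6}, leaving only 5.
Row 1, column 1: row 1 has {7, 1, 3} and column 1 has {7, 2, 1, 3, 5, 6}, leaving only 4.
Row 1, column 2: row 1 has {7, 4, 1, 3} and column 2 has {7, 2, 4, 1, 3, 5}, leaving only 6.
Row 1, column 3: row 1 has {7, 4, 1, 3, 6} and column 3 has {2, 4, 1, 3}, leaving only 5.
Row 1, column 6: row 1 has {7, 4, 1, 3, 5, 6} and column 6 has {1, 5, 6}, leaving only 2.
Row 6, column 6: row 6 has {4, 1, 3, 5} and column 6 has {2, 1, 5, 6}, leaving only 7.
Row 2, column 5: row 2 has {7, 4, 1, 3, 5, 6} and column 5 has {7, 4, 1}, leaving only 2.
Row 6, column 5: row 6 has {7, 4, 1, 3, 5} and column 5 has {7, 2, 4, 1}, leaving only 6.
Row 6, column 4: row 6 has {7, 4, 1, 3, 5, 6} and column 4 has {7, 4, 1, 3}, leaving only 2.
So row 6 reads: 3 4 1 2 6 7 5.

3 4 1 2 6 7 5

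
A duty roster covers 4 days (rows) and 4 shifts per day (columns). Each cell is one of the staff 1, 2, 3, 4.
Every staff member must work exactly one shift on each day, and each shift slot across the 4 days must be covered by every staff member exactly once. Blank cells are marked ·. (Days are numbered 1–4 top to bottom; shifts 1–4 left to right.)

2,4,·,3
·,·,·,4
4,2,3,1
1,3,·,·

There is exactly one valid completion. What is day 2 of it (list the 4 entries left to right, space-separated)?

Day 2, shift 1: day 2 has {4} and shift 1 has {1, 2, 4}, leaving only 3.
Day 2, shift 2: day 2 has {3, 4} and shift 2 has {2, 3, 4}, leaving only 1.
Day 2, shift 3: day 2 has {1, 3, 4} and shift 3 has {3}, leaving only 2.
So day 2 reads: 3 1 2 4.

3 1 2 4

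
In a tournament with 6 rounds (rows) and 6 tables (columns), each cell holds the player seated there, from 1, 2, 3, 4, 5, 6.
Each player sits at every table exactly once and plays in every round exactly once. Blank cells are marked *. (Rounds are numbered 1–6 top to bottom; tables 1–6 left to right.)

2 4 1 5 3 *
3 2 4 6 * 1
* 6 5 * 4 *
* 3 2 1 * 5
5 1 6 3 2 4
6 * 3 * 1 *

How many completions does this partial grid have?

Round 1, table 6: eliminating its round and table leaves {6}.
Round 2, table 5: eliminating its round and table leaves {5}.
Round 3, table 1: eliminating its round and table leaves {1}.
Round 3, table 4: eliminating its round and table leaves {2}.
Round 3, table 6: eliminating its round and table leaves {2, 3}.
Round 4, table 1: eliminating its round and table leaves {4}.
Round 4, table 5: eliminating its round and table leaves {6}.
Round 6, table 2: eliminating its round and table leaves {5}.
Round 6, table 4: eliminating its round and table leaves {2, 4}.
Round 6, table 6: eliminating its round and table leaves {2}.
Only one assignment across all blanks avoids any round or table repeat, giving 1 completion.

1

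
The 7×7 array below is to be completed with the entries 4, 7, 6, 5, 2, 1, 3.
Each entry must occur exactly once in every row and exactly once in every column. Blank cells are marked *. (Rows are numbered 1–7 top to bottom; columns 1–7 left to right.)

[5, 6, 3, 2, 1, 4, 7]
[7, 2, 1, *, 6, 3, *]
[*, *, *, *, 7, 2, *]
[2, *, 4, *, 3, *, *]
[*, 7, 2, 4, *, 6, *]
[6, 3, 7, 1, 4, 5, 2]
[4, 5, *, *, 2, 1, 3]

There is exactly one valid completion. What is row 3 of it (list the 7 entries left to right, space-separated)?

1 4 5 3 7 2 6

Row 2, column 4: row 2 has {7, 6, 2, 1, 3} and column 4 has {4, 2, 1}, leaving only 5.
Row 2, column 7: row 2 has {7, 6, 5, 2, 1, 3} and column 7 has {7, 2, 3}, leaving only 4.
Row 4, column 2: row 4 has {4, 2, 3} and column 2 has {7, 6, 5, 2, 3}, leaving only 1.
Row 3, column 2: row 3 has {7, 2} and column 2 has {7, 6, 5, 2, 1, 3}, leaving only 4.
Row 4, column 6: row 4 has {4, 2, 1, 3} and column 6 has {4, 6, 5, 2, 1, 3}, leaving only 7.
Row 4, column 4: row 4 has {4, 7, 2, 1, 3} and column 4 has {4, 5, 2, 1}, leaving only 6.
Row 3, column 4: row 3 has {4, 7, 2} and column 4 has {4, 6, 5, 2, 1}, leaving only 3.
Row 3, column 1: row 3 has {4, 7, 2, 3} and column 1 has {4, 7, 6, 5, 2}, leaving only 1.
Row 4, column 7: row 4 has {4, 7, 6, 2, 1, 3} and column 7 has {4, 7, 2, 3}, leaving only 5.
Row 3, column 7: row 3 has {4, 7, 2, 1, 3} and column 7 has {4, 7, 5, 2, 3}, leaving only 6.
Row 3, column 3: row 3 has {4, 7, 6, 2, 1, 3} and column 3 has {4, 7, 2, 1, 3}, leaving only 5.
So row 3 reads: 1 4 5 3 7 2 6.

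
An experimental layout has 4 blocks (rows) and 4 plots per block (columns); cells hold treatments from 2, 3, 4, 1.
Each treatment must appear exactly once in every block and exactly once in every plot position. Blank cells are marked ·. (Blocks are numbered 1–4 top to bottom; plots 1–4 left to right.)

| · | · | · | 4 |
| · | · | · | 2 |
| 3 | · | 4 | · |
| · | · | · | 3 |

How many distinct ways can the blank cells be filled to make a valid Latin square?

4

Block 1, plot 1: eliminating its block and plot leaves {2, 1}.
Block 1, plot 2: eliminating its block and plot leaves {2, 3, 1}.
Block 1, plot 3: eliminating its block and plot leaves {2, 3, 1}.
Block 2, plot 1: eliminating its block and plot leaves {4, 1}.
Block 2, plot 2: eliminating its block and plot leaves {3, 4, 1}.
Block 2, plot 3: eliminating its block and plot leaves {3, 1}.
Block 3, plot 2: eliminating its block and plot leaves {2, 1}.
Block 3, plot 4: eliminating its block and plot leaves {1}.
Block 4, plot 1: eliminating its block and plot leaves {2, 4, 1}.
Block 4, plot 2: eliminating its block and plot leaves {2, 4, 1}.
Block 4, plot 3: eliminating its block and plot leaves {2, 1}.
Enumerating the assignments across these blanks that avoid any block or plot repeat gives 4 completions.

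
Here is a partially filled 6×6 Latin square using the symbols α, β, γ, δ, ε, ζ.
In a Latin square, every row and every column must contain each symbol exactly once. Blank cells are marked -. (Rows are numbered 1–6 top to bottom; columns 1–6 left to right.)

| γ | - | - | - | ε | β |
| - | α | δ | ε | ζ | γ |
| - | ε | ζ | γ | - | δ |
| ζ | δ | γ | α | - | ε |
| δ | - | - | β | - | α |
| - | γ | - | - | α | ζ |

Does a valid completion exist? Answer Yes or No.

Row 1, column 2: row 1 has {β, γ, ε} and column 2 has {α, γ, δ, ε}, so it must be ζ.
Now row 5, column 2: row 5 together with column 2 already contain {α, β, γ, δ, ε, ζ} — every symbol — so nothing can go there. The grid has no valid completion.

No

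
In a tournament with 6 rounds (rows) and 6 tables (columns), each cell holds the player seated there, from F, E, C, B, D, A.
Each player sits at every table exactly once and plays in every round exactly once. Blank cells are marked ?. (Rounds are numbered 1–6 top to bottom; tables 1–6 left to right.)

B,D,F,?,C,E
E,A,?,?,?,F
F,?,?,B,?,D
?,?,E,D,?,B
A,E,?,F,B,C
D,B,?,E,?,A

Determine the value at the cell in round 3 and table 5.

E

Round 1, table 4: round 1 has {F, E, C, B, D} and table 4 has {F, E, B, D}, leaving only A.
Round 2, table 4: round 2 has {F, E, A} and table 4 has {F, E, B, D, A}, leaving only C.
Round 2, table 5: round 2 has {F, E, C, A} and table 5 has {C, B}, leaving only D.
Round 2, table 3: round 2 has {F, E, C, D, A} and table 3 has {F, E}, leaving only B.
Round 3, table 2: round 3 has {F, B, D} and table 2 has {E, B, D, A}, leaving only C.
Round 3, table 3: round 3 has {F, C, B, D} and table 3 has {F, E, B}, leaving only A.
Round 3 already has {F, C, B, D, A} and table 5 already has {C, B, D}, so round 3, table 5 must be E.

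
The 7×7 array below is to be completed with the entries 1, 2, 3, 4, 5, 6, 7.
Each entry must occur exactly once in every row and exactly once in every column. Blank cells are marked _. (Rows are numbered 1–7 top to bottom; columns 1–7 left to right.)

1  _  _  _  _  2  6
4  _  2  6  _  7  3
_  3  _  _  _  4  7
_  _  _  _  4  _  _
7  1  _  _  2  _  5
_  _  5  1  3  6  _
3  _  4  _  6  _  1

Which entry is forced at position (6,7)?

4

Row 2, column 2: row 2 has {2, 3, 4, 6, 7} and column 2 has {1, 3}, leaving only 5.
Row 2, column 5: row 2 has {2, 3, 4, 5, 6, 7} and column 5 has {2, 3, 4, 6}, leaving only 1.
Row 3, column 5: row 3 has {3, 4, 7} and column 5 has {1, 2, 3, 4, 6}, leaving only 5.
Row 1, column 5: row 1 has {1, 2, 6} and column 5 has {1, 2, 3, 4, 5, 6}, leaving only 7.
Row 1, column 2: row 1 has {1, 2, 6, 7} and column 2 has {1, 3, 5}, leaving only 4.
Row 1, column 3: row 1 has {1, 2, 4, 6, 7} and column 3 has {2, 4, 5}, leaving only 3.
Row 1, column 4: row 1 has {1, 2, 3, 4, 6, 7} and column 4 has {1, 6}, leaving only 5.
Row 3, column 4: row 3 has {3, 4, 5, 7} and column 4 has {1, 5, 6}, leaving only 2.
Row 3, column 1: row 3 has {2, 3, 4, 5, 7} and column 1 has {1, 3, 4, 7}, leaving only 6.
Row 3, column 3: row 3 has {2, 3, 4, 5, 6, 7} and column 3 has {2, 3, 4, 5}, leaving only 1.
Row 4, column 7: row 4 has {4} and column 7 has {1, 3, 5, 6, 7}, leaving only 2.
Row 6 already has {1, 3, 5, 6} and column 7 already has {1, 2, 3, 5, 6, 7}, so row 6, column 7 must be 4.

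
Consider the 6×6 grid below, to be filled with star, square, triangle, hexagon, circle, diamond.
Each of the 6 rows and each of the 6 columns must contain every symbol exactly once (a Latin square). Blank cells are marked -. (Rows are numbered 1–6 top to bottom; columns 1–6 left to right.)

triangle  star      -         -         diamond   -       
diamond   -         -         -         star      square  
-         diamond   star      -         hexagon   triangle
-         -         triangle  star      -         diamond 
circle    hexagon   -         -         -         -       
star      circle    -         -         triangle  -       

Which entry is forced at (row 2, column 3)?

circle

Row 2, column 2: row 2 has {star, square, diamond} and column 2 has {star, hexagon, circle, diamond}, leaving only triangle.
Row 3, column 1: row 3 has {star, triangle, hexagon, diamond} and column 1 has {star, triangle, circle, diamond}, leaving only square.
Row 3, column 4: row 3 has {star, square, triangle, hexagon, diamond} and column 4 has {star}, leaving only circle.
Row 2, column 4: row 2 has {star, square, triangle, diamond} and column 4 has {star, circle}, leaving only hexagon.
Row 2 already has {star, square, triangle, hexagon, diamond} and column 3 already has {star, triangle}, so row 2, column 3 must be circle.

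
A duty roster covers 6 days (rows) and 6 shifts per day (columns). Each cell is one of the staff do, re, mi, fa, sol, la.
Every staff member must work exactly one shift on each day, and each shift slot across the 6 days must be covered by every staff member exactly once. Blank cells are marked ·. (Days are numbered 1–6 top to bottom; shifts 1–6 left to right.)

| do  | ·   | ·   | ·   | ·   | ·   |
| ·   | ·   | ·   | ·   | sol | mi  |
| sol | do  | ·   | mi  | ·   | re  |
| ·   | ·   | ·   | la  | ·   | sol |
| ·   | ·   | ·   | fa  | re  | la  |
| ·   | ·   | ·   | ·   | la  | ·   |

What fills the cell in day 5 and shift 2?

Day 1, shift 6: day 1 has {do} and shift 6 has {re, mi, sol, la}, leaving only fa.
Day 1, shift 5: day 1 has {do, fa} and shift 5 has {re, sol, la}, leaving only mi.
Day 3, shift 5: day 3 has {do, re, mi, sol} and shift 5 has {re, mi, sol, la}, leaving only fa.
Day 3, shift 3: day 3 has {do, re, mi, fa, sol} and shift 3 has {}, leaving only la.
Day 4, shift 5: day 4 has {sol, la} and shift 5 has {re, mi, fa, sol, la}, leaving only do.
Day 5, shift 1: day 5 has {re, fa, la} and shift 1 has {do, sol}, leaving only mi.
Day 5 already has {re, mi, fa, la} and shift 2 already has {do}, so day 5, shift 2 must be sol.

sol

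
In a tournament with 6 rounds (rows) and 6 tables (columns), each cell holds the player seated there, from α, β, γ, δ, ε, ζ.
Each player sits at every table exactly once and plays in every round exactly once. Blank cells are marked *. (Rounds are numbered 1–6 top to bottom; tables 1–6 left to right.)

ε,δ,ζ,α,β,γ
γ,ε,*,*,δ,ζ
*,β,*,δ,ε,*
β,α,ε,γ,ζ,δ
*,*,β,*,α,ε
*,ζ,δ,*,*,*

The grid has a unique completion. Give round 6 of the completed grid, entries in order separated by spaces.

α ζ δ ε γ β

Round 6, table 1: round 6 has {δ, ζ} and table 1 has {β, γ, ε}, leaving only α.
Round 6, table 5: round 6 has {α, δ, ζ} and table 5 has {α, β, δ, ε, ζ}, leaving only γ.
Round 6, table 6: round 6 has {α, γ, δ, ζ} and table 6 has {γ, δ, ε, ζ}, leaving only β.
Round 6, table 4: round 6 has {α, β, γ, δ, ζ} and table 4 has {α, γ, δ}, leaving only ε.
So round 6 reads: α ζ δ ε γ β.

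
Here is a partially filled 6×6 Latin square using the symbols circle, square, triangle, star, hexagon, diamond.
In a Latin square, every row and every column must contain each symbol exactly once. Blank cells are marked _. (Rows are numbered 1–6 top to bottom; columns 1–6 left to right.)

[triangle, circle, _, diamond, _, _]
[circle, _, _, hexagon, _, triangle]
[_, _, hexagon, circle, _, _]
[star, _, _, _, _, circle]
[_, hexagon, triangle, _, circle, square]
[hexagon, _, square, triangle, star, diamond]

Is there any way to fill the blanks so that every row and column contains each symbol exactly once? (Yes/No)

No

Row 6, column 2: row 6 together with column 2 already contain {circle, square, triangle, star, hexagon, diamond} — every symbol — so nothing can go there. The grid has no valid completion.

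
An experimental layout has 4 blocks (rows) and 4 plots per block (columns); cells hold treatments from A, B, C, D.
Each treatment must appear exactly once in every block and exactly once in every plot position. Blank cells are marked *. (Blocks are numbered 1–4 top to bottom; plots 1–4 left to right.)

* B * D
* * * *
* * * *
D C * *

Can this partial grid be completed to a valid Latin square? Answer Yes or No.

No block or plot among the givens repeats a symbol, and propagating forced cells runs into no contradiction.
One valid completion exists (for instance, A B C D / B D A C / C A D B / D C B A).

Yes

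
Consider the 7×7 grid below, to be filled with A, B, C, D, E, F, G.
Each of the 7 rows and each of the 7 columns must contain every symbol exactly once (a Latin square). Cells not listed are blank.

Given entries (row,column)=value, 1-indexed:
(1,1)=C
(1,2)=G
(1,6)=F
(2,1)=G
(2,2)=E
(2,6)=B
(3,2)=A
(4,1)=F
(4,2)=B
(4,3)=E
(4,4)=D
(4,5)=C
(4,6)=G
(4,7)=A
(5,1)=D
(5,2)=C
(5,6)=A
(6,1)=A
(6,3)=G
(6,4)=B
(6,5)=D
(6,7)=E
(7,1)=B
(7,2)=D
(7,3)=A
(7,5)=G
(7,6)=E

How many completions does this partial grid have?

8

Row 1, column 3: eliminating its row and column leaves {B, D}.
Row 1, column 4: eliminating its row and column leaves {A, E}.
Row 1, column 5: eliminating its row and column leaves {A, B, E}.
Row 1, column 7: eliminating its row and column leaves {B, D}.
Row 2, column 3: eliminating its row and column leaves {C, D, F}.
Row 2, column 4: eliminating its row and column leaves {A, C, F}.
Row 2, column 5: eliminating its row and column leaves {A, F}.
Row 2, column 7: eliminating its row and column leaves {C, D, F}.
Row 3, column 1: eliminating its row and column leaves {E}.
Row 3, column 3: eliminating its row and column leaves {B, C, D, F}.
Row 3, column 4: eliminating its row and column leaves {C, E, F, G}.
Row 3, column 5: eliminating its row and column leaves {B, E, F}.
Row 3, column 6: eliminating its row and column leaves {C, D}.
Row 3, column 7: eliminating its row and column leaves {B, C, D, F, G}.
Row 5, column 3: eliminating its row and column leaves {B, F}.
Row 5, column 4: eliminating its row and column leaves {E, F, G}.
Row 5, column 5: eliminating its row and column leaves {B, E, F}.
Row 5, column 7: eliminating its row and column leaves {B, F, G}.
Row 6, column 2: eliminating its row and column leaves {F}.
Row 6, column 6: eliminating its row and column leaves {C}.
Row 7, column 4: eliminating its row and column leaves {C, F}.
Row 7, column 7: eliminating its row and column leaves {C, F}.
Enumerating the assignments across these blanks that avoid any row or column repeat gives 8 completions.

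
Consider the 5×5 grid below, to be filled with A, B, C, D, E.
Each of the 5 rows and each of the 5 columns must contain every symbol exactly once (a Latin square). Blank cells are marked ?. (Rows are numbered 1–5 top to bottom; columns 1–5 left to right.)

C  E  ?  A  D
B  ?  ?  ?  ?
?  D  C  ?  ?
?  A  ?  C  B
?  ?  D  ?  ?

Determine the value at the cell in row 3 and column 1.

Row 1, column 3: row 1 has {A, C, D, E} and column 3 has {C, D}, leaving only B.
Row 2, column 2: row 2 has {B} and column 2 has {A, D, E}, leaving only C.
Row 4, column 3: row 4 has {A, B, C} and column 3 has {B, C, D}, leaving only E.
Row 2, column 3: row 2 has {B, C} and column 3 has {B, C, D, E}, leaving only A.
Row 2, column 5: row 2 has {A, B, C} and column 5 has {B, D}, leaving only E.
Row 2, column 4: row 2 has {A, B, C, E} and column 4 has {A, C}, leaving only D.
Row 3, column 5: row 3 has {C, D} and column 5 has {B, D, E}, leaving only A.
Row 3 already has {A, C, D} and column 1 already has {B, C}, so row 3, column 1 must be E.

E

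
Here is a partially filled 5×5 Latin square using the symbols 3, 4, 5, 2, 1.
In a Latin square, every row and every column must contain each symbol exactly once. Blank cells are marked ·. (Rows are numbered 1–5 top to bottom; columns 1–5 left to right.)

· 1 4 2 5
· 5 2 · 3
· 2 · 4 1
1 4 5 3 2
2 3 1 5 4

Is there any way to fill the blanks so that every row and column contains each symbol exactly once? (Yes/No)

Yes

No row or column among the givens repeats a symbol, and propagating forced cells runs into no contradiction.
One valid completion exists (for instance, 3 1 4 2 5 / 4 5 2 1 3 / 5 2 3 4 1 / 1 4 5 3 2 / 2 3 1 5 4).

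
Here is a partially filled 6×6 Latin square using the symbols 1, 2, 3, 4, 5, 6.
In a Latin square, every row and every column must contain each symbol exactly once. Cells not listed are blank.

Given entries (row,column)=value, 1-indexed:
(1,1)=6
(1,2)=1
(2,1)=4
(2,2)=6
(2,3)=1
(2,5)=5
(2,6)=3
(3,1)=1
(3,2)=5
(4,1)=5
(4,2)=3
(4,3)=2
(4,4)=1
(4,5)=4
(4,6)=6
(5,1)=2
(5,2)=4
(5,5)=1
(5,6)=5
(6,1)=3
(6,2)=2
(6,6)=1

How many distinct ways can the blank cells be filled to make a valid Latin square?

6

Row 1, column 3: eliminating its row and column leaves {3, 4, 5}.
Row 1, column 4: eliminating its row and column leaves {2, 3, 4, 5}.
Row 1, column 5: eliminating its row and column leaves {2, 3}.
Row 1, column 6: eliminating its row and column leaves {2, 4}.
Row 2, column 4: eliminating its row and column leaves {2}.
Row 3, column 3: eliminating its row and column leaves {3, 4, 6}.
Row 3, column 4: eliminating its row and column leaves {2, 3, 4, 6}.
Row 3, column 5: eliminating its row and column leaves {2, 3, 6}.
Row 3, column 6: eliminating its row and column leaves {2, 4}.
Row 5, column 3: eliminating its row and column leaves {3, 6}.
Row 5, column 4: eliminating its row and column leaves {3, 6}.
Row 6, column 3: eliminating its row and column leaves {4, 5, 6}.
Row 6, column 4: eliminating its row and column leaves {4, 5, 6}.
Row 6, column 5: eliminating its row and column leaves {6}.
Enumerating the assignments across these blanks that avoid any row or column repeat gives 6 completions.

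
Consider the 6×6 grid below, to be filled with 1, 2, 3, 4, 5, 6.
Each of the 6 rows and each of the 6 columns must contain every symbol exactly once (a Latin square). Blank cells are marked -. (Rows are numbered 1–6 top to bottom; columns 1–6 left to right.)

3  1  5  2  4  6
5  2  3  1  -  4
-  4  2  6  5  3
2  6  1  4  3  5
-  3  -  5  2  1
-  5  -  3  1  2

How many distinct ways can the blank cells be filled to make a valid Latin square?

2

Row 2, column 5: eliminating its row and column leaves {6}.
Row 3, column 1: eliminating its row and column leaves {1}.
Row 5, column 1: eliminating its row and column leaves {4, 6}.
Row 5, column 3: eliminating its row and column leaves {4, 6}.
Row 6, column 1: eliminating its row and column leaves {4, 6}.
Row 6, column 3: eliminating its row and column leaves {4, 6}.
Enumerating the assignments across these blanks that avoid any row or column repeat gives 2 completions.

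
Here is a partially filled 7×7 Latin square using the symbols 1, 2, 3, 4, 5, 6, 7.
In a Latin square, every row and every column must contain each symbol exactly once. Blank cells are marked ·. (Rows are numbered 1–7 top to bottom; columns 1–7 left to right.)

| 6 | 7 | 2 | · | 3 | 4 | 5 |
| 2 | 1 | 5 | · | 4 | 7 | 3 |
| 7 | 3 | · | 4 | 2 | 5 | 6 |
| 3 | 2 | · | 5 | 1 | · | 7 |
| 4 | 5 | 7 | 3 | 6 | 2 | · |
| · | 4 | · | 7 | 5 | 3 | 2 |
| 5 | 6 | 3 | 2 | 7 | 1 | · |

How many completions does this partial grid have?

1

Row 1, column 4: eliminating its row and column leaves {1}.
Row 2, column 4: eliminating its row and column leaves {6}.
Row 3, column 3: eliminating its row and column leaves {1}.
Row 4, column 3: eliminating its row and column leaves {4, 6}.
Row 4, column 6: eliminating its row and column leaves {6}.
Row 5, column 7: eliminating its row and column leaves {1}.
Row 6, column 1: eliminating its row and column leaves {1}.
Row 6, column 3: eliminating its row and column leaves {1, 6}.
Row 7, column 7: eliminating its row and column leaves {4}.
Only one assignment across all blanks avoids any row or column repeat, giving 1 completion.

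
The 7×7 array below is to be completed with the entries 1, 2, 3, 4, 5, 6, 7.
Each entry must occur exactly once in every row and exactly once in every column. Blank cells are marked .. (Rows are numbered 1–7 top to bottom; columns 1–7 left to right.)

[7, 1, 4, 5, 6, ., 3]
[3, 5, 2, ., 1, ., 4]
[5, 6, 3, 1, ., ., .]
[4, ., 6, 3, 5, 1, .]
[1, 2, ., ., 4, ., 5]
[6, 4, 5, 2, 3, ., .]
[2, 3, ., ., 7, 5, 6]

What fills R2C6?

6

Row 1, column 6: row 1 has {1, 3, 4, 5, 6, 7} and column 6 has {1, 5}, leaving only 2.
Row 3, column 5: row 3 has {1, 3, 5, 6} and column 5 has {1, 3, 4, 5, 6, 7}, leaving only 2.
Row 3, column 7: row 3 has {1, 2, 3, 5, 6} and column 7 has {3, 4, 5, 6}, leaving only 7.
Row 3, column 6: row 3 has {1, 2, 3, 5, 6, 7} and column 6 has {1, 2, 5}, leaving only 4.
Row 4, column 2: row 4 has {1, 3, 4, 5, 6} and column 2 has {1, 2, 3, 4, 5, 6}, leaving only 7.
Row 4, column 7: row 4 has {1, 3, 4, 5, 6, 7} and column 7 has {3, 4, 5, 6, 7}, leaving only 2.
Row 5, column 3: row 5 has {1, 2, 4, 5} and column 3 has {2, 3, 4, 5, 6}, leaving only 7.
Row 5, column 4: row 5 has {1, 2, 4, 5, 7} and column 4 has {1, 2, 3, 5}, leaving only 6.
Row 2, column 4: row 2 has {1, 2, 3, 4, 5} and column 4 has {1, 2, 3, 5, 6}, leaving only 7.
Row 2 already has {1, 2, 3, 4, 5, 7} and column 6 already has {1, 2, 4, 5}, so row 2, column 6 must be 6.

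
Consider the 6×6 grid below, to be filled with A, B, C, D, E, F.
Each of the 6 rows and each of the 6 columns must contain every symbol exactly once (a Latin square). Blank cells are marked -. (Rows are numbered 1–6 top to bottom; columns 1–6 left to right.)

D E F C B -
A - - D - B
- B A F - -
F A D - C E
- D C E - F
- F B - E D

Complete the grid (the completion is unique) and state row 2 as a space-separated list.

A C E D F B

Row 2, column 2: row 2 has {A, B, D} and column 2 has {A, B, D, E, F}, leaving only C.
Row 2, column 3: row 2 has {A, B, C, D} and column 3 has {A, B, C, D, F}, leaving only E.
Row 2, column 5: row 2 has {A, B, C, D, E} and column 5 has {B, C, E}, leaving only F.
So row 2 reads: A C E D F B.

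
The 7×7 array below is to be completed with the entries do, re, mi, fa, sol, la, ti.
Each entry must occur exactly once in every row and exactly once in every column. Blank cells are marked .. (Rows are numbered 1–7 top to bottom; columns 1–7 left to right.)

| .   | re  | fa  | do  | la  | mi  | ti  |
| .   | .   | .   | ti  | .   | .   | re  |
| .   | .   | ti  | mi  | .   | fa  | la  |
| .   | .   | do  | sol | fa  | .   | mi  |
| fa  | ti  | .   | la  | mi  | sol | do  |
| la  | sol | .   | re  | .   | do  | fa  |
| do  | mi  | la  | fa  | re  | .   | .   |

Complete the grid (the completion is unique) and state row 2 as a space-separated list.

Row 2, column 6: row 2 has {re, ti} and column 6 has {do, mi, fa, sol}, leaving only la.
Row 1, column 1: row 1 has {do, re, mi, fa, la, ti} and column 1 has {do, fa, la}, leaving only sol.
Row 2, column 1: row 2 has {re, la, ti} and column 1 has {do, fa, sol, la}, leaving only mi.
Row 2, column 3: row 2 has {re, mi, la, ti} and column 3 has {do, fa, la, ti}, leaving only sol.
Row 2, column 5: row 2 has {re, mi, sol, la, ti} and column 5 has {re, mi, fa, la}, leaving only do.
Row 2, column 2: row 2 has {do, re, mi, sol, la, ti} and column 2 has {re, mi, sol, ti}, leaving only fa.
So row 2 reads: mi fa sol ti do la re.

mi fa sol ti do la re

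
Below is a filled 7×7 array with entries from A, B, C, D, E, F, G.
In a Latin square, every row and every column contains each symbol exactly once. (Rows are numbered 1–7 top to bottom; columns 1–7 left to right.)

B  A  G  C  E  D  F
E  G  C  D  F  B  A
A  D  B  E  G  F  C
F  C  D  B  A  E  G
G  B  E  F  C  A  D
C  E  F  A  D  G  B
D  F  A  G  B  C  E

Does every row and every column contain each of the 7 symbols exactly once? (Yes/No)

Each row is a permutation of the 7 symbols, and so is each column.

Yes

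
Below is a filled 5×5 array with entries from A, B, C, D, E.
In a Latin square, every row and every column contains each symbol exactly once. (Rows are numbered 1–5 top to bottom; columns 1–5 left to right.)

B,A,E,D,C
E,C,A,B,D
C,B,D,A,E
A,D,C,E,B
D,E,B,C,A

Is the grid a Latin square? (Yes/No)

Each row is a permutation of the 5 symbols, and so is each column.

Yes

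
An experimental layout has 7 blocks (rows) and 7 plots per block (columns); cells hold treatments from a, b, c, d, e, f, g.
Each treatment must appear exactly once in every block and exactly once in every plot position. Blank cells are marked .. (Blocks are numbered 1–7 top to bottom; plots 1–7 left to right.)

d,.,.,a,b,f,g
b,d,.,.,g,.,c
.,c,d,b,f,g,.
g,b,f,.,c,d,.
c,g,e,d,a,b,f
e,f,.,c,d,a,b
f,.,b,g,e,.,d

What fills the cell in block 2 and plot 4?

f

Block 1, plot 2: block 1 has {a, b, d, f, g} and plot 2 has {b, c, d, f, g}, leaving only e.
Block 1, plot 3: block 1 has {a, b, d, e, f, g} and plot 3 has {b, d, e, f}, leaving only c.
Block 2, plot 3: block 2 has {b, c, d, g} and plot 3 has {b, c, d, e, f}, leaving only a.
Block 2, plot 6: block 2 has {a, b, c, d, g} and plot 6 has {a, b, d, f, g}, leaving only e.
Block 2 already has {a, b, c, d, e, g} and plot 4 already has {a, b, c, d, g}, so block 2, plot 4 must be f.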